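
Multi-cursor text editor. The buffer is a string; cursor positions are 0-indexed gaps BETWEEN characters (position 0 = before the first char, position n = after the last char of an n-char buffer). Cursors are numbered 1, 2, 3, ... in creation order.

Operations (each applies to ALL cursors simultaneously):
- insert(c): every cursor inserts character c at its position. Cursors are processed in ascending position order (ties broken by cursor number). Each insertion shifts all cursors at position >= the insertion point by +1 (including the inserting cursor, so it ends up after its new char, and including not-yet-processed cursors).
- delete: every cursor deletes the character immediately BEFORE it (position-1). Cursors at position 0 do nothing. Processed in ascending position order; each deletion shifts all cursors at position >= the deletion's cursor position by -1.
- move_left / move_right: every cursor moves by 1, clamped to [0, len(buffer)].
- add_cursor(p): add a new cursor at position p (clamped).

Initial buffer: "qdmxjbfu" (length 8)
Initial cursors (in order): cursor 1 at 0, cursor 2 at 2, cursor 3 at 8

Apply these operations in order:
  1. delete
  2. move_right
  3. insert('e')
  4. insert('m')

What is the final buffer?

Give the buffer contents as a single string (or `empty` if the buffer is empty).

After op 1 (delete): buffer="qmxjbf" (len 6), cursors c1@0 c2@1 c3@6, authorship ......
After op 2 (move_right): buffer="qmxjbf" (len 6), cursors c1@1 c2@2 c3@6, authorship ......
After op 3 (insert('e')): buffer="qemexjbfe" (len 9), cursors c1@2 c2@4 c3@9, authorship .1.2....3
After op 4 (insert('m')): buffer="qemmemxjbfem" (len 12), cursors c1@3 c2@6 c3@12, authorship .11.22....33

Answer: qemmemxjbfem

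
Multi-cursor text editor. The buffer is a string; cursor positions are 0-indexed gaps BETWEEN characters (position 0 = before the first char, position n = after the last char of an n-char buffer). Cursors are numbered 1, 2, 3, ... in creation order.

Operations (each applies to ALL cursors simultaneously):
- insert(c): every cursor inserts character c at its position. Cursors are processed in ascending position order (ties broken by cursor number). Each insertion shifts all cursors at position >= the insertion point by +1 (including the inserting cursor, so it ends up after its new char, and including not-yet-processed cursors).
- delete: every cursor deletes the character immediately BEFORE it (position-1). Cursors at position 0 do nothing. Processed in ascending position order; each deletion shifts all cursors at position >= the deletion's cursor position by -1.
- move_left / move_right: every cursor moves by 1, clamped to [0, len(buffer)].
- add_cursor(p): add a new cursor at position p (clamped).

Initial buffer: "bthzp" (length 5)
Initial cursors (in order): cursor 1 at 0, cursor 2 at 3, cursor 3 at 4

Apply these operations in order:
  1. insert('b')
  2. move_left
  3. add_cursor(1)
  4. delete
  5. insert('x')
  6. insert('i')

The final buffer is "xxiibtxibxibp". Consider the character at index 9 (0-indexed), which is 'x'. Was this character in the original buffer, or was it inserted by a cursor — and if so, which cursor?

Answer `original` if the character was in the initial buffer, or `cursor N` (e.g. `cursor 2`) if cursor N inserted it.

After op 1 (insert('b')): buffer="bbthbzbp" (len 8), cursors c1@1 c2@5 c3@7, authorship 1...2.3.
After op 2 (move_left): buffer="bbthbzbp" (len 8), cursors c1@0 c2@4 c3@6, authorship 1...2.3.
After op 3 (add_cursor(1)): buffer="bbthbzbp" (len 8), cursors c1@0 c4@1 c2@4 c3@6, authorship 1...2.3.
After op 4 (delete): buffer="btbbp" (len 5), cursors c1@0 c4@0 c2@2 c3@3, authorship ..23.
After op 5 (insert('x')): buffer="xxbtxbxbp" (len 9), cursors c1@2 c4@2 c2@5 c3@7, authorship 14..2233.
After op 6 (insert('i')): buffer="xxiibtxibxibp" (len 13), cursors c1@4 c4@4 c2@8 c3@11, authorship 1414..222333.
Authorship (.=original, N=cursor N): 1 4 1 4 . . 2 2 2 3 3 3 .
Index 9: author = 3

Answer: cursor 3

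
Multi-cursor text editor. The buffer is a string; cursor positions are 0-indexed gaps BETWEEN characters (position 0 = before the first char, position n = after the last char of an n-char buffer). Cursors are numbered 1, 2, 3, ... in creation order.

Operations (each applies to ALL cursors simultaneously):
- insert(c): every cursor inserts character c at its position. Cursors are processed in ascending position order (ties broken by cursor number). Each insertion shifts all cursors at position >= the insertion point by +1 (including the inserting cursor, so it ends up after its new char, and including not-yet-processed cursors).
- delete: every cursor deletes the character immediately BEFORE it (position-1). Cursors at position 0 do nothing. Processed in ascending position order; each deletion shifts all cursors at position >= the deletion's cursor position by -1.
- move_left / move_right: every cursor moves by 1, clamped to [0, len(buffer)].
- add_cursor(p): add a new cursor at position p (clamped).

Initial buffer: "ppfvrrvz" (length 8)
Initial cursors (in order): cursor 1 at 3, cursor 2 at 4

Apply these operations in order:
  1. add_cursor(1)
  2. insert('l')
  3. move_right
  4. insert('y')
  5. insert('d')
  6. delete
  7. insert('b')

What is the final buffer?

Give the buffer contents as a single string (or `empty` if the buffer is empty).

Answer: plpybflvyblrybrvz

Derivation:
After op 1 (add_cursor(1)): buffer="ppfvrrvz" (len 8), cursors c3@1 c1@3 c2@4, authorship ........
After op 2 (insert('l')): buffer="plpflvlrrvz" (len 11), cursors c3@2 c1@5 c2@7, authorship .3..1.2....
After op 3 (move_right): buffer="plpflvlrrvz" (len 11), cursors c3@3 c1@6 c2@8, authorship .3..1.2....
After op 4 (insert('y')): buffer="plpyflvylryrvz" (len 14), cursors c3@4 c1@8 c2@11, authorship .3.3.1.12.2...
After op 5 (insert('d')): buffer="plpydflvydlrydrvz" (len 17), cursors c3@5 c1@10 c2@14, authorship .3.33.1.112.22...
After op 6 (delete): buffer="plpyflvylryrvz" (len 14), cursors c3@4 c1@8 c2@11, authorship .3.3.1.12.2...
After op 7 (insert('b')): buffer="plpybflvyblrybrvz" (len 17), cursors c3@5 c1@10 c2@14, authorship .3.33.1.112.22...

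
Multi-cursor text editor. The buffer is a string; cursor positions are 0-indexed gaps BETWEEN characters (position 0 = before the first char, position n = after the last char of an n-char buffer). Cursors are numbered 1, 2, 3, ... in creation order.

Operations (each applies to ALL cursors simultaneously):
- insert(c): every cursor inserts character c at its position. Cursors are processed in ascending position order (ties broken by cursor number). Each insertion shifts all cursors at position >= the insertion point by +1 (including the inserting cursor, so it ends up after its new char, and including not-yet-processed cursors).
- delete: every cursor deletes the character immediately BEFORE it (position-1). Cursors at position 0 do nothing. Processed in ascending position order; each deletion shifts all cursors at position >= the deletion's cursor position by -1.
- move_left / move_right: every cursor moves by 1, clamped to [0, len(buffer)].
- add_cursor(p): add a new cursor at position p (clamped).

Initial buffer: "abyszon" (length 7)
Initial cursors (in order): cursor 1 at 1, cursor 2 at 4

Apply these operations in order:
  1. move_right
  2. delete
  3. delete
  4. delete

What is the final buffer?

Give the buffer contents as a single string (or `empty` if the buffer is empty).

After op 1 (move_right): buffer="abyszon" (len 7), cursors c1@2 c2@5, authorship .......
After op 2 (delete): buffer="ayson" (len 5), cursors c1@1 c2@3, authorship .....
After op 3 (delete): buffer="yon" (len 3), cursors c1@0 c2@1, authorship ...
After op 4 (delete): buffer="on" (len 2), cursors c1@0 c2@0, authorship ..

Answer: on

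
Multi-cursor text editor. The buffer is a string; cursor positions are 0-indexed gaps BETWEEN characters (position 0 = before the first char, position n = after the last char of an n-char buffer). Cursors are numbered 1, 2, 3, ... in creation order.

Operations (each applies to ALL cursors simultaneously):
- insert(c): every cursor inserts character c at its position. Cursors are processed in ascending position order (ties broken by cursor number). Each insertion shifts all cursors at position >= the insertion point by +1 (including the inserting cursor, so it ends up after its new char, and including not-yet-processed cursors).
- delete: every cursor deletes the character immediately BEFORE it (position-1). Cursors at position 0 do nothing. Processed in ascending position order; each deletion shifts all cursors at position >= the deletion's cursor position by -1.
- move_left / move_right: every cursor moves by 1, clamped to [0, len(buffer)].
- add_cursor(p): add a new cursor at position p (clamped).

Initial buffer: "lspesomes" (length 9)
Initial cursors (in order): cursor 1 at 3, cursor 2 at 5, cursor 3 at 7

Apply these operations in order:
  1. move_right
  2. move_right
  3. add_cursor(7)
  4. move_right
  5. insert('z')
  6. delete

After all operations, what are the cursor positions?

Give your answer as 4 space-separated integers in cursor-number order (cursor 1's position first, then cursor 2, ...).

After op 1 (move_right): buffer="lspesomes" (len 9), cursors c1@4 c2@6 c3@8, authorship .........
After op 2 (move_right): buffer="lspesomes" (len 9), cursors c1@5 c2@7 c3@9, authorship .........
After op 3 (add_cursor(7)): buffer="lspesomes" (len 9), cursors c1@5 c2@7 c4@7 c3@9, authorship .........
After op 4 (move_right): buffer="lspesomes" (len 9), cursors c1@6 c2@8 c4@8 c3@9, authorship .........
After op 5 (insert('z')): buffer="lspesozmezzsz" (len 13), cursors c1@7 c2@11 c4@11 c3@13, authorship ......1..24.3
After op 6 (delete): buffer="lspesomes" (len 9), cursors c1@6 c2@8 c4@8 c3@9, authorship .........

Answer: 6 8 9 8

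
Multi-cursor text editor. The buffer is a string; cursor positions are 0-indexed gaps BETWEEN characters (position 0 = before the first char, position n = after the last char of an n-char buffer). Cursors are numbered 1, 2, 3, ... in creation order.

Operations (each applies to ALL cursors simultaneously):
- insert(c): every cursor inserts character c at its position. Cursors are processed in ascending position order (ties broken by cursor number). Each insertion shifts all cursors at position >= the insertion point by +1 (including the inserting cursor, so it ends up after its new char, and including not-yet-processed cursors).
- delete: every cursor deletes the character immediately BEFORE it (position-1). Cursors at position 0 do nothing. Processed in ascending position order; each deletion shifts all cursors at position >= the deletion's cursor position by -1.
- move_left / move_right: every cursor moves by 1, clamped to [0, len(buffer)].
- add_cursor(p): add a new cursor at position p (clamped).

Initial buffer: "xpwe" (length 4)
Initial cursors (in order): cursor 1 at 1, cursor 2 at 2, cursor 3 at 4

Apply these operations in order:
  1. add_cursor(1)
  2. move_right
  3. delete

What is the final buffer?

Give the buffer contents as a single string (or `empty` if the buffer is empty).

After op 1 (add_cursor(1)): buffer="xpwe" (len 4), cursors c1@1 c4@1 c2@2 c3@4, authorship ....
After op 2 (move_right): buffer="xpwe" (len 4), cursors c1@2 c4@2 c2@3 c3@4, authorship ....
After op 3 (delete): buffer="" (len 0), cursors c1@0 c2@0 c3@0 c4@0, authorship 

Answer: empty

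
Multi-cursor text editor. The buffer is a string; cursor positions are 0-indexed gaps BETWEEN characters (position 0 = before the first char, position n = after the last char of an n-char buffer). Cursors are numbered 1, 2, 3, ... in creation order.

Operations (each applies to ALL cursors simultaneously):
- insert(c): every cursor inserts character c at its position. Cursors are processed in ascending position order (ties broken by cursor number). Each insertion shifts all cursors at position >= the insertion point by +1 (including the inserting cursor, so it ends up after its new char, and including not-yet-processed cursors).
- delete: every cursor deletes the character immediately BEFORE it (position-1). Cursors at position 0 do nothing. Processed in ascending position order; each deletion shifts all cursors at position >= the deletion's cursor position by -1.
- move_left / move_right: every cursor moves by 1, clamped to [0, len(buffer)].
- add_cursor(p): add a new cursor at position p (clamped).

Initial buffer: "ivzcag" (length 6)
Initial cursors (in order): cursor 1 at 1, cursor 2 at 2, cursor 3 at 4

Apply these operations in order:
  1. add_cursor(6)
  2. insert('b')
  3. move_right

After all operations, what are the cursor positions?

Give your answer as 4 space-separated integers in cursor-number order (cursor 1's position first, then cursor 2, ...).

Answer: 3 5 8 10

Derivation:
After op 1 (add_cursor(6)): buffer="ivzcag" (len 6), cursors c1@1 c2@2 c3@4 c4@6, authorship ......
After op 2 (insert('b')): buffer="ibvbzcbagb" (len 10), cursors c1@2 c2@4 c3@7 c4@10, authorship .1.2..3..4
After op 3 (move_right): buffer="ibvbzcbagb" (len 10), cursors c1@3 c2@5 c3@8 c4@10, authorship .1.2..3..4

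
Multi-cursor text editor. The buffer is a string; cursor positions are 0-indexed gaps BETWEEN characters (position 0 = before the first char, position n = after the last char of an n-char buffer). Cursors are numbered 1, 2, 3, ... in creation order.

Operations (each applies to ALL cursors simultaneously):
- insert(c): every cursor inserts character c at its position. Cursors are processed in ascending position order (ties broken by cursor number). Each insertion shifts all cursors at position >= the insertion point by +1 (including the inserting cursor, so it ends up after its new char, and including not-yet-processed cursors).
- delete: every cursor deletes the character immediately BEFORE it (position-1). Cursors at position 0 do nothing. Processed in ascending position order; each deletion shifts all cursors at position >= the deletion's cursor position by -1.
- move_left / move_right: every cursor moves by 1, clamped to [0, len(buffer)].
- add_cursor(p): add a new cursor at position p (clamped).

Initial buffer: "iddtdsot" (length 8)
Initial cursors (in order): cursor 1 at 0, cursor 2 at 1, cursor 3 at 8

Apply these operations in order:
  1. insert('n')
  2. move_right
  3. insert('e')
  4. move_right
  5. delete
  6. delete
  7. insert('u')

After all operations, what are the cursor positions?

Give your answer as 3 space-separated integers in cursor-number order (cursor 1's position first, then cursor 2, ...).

After op 1 (insert('n')): buffer="ninddtdsotn" (len 11), cursors c1@1 c2@3 c3@11, authorship 1.2.......3
After op 2 (move_right): buffer="ninddtdsotn" (len 11), cursors c1@2 c2@4 c3@11, authorship 1.2.......3
After op 3 (insert('e')): buffer="niendedtdsotne" (len 14), cursors c1@3 c2@6 c3@14, authorship 1.12.2......33
After op 4 (move_right): buffer="niendedtdsotne" (len 14), cursors c1@4 c2@7 c3@14, authorship 1.12.2......33
After op 5 (delete): buffer="niedetdsotn" (len 11), cursors c1@3 c2@5 c3@11, authorship 1.1.2.....3
After op 6 (delete): buffer="nidtdsot" (len 8), cursors c1@2 c2@3 c3@8, authorship 1.......
After op 7 (insert('u')): buffer="niudutdsotu" (len 11), cursors c1@3 c2@5 c3@11, authorship 1.1.2.....3

Answer: 3 5 11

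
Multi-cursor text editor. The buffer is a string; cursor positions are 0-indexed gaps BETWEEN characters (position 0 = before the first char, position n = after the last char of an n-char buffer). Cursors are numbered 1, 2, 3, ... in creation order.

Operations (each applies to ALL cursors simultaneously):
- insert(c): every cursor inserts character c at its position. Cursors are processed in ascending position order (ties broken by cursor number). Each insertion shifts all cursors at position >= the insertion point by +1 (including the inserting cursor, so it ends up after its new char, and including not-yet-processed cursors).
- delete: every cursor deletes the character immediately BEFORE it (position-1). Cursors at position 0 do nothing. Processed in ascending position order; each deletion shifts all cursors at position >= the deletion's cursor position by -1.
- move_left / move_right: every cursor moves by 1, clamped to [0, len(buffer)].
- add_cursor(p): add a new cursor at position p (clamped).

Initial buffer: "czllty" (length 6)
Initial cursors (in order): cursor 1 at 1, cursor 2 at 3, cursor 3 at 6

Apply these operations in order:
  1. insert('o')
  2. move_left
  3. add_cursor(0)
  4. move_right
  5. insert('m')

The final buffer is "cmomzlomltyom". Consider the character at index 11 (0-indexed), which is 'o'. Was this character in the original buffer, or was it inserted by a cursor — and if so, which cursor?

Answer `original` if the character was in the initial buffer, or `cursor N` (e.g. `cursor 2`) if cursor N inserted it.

After op 1 (insert('o')): buffer="cozloltyo" (len 9), cursors c1@2 c2@5 c3@9, authorship .1..2...3
After op 2 (move_left): buffer="cozloltyo" (len 9), cursors c1@1 c2@4 c3@8, authorship .1..2...3
After op 3 (add_cursor(0)): buffer="cozloltyo" (len 9), cursors c4@0 c1@1 c2@4 c3@8, authorship .1..2...3
After op 4 (move_right): buffer="cozloltyo" (len 9), cursors c4@1 c1@2 c2@5 c3@9, authorship .1..2...3
After op 5 (insert('m')): buffer="cmomzlomltyom" (len 13), cursors c4@2 c1@4 c2@8 c3@13, authorship .411..22...33
Authorship (.=original, N=cursor N): . 4 1 1 . . 2 2 . . . 3 3
Index 11: author = 3

Answer: cursor 3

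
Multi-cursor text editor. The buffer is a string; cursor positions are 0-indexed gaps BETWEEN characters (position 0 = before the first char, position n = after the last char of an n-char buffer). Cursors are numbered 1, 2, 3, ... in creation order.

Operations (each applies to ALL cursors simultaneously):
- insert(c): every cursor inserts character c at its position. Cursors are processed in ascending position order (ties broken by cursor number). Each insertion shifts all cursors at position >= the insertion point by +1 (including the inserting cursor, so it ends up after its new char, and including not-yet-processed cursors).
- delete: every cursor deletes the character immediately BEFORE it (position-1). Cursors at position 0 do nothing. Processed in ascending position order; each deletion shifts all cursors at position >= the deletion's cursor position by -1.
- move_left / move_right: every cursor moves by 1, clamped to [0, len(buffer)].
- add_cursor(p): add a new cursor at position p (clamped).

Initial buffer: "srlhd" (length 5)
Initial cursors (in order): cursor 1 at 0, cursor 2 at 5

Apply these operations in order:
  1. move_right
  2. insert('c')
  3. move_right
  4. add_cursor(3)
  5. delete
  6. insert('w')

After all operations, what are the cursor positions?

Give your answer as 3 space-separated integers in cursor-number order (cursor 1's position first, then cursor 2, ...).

Answer: 3 7 3

Derivation:
After op 1 (move_right): buffer="srlhd" (len 5), cursors c1@1 c2@5, authorship .....
After op 2 (insert('c')): buffer="scrlhdc" (len 7), cursors c1@2 c2@7, authorship .1....2
After op 3 (move_right): buffer="scrlhdc" (len 7), cursors c1@3 c2@7, authorship .1....2
After op 4 (add_cursor(3)): buffer="scrlhdc" (len 7), cursors c1@3 c3@3 c2@7, authorship .1....2
After op 5 (delete): buffer="slhd" (len 4), cursors c1@1 c3@1 c2@4, authorship ....
After op 6 (insert('w')): buffer="swwlhdw" (len 7), cursors c1@3 c3@3 c2@7, authorship .13...2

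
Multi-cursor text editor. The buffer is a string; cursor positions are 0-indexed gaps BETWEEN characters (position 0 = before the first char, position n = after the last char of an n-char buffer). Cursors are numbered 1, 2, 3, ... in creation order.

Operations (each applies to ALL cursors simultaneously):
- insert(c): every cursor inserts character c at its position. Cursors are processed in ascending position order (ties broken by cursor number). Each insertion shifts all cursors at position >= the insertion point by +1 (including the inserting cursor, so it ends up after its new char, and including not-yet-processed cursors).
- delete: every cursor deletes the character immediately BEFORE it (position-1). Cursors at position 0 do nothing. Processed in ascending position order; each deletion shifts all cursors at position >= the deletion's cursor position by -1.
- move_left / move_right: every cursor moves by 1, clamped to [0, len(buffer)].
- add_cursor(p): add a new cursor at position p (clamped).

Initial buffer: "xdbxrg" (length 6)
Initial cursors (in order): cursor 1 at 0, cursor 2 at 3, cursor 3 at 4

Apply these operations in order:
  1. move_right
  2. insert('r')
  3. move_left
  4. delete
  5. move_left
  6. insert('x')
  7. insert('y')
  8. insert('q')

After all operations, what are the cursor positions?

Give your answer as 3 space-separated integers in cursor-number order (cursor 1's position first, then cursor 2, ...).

Answer: 3 8 12

Derivation:
After op 1 (move_right): buffer="xdbxrg" (len 6), cursors c1@1 c2@4 c3@5, authorship ......
After op 2 (insert('r')): buffer="xrdbxrrrg" (len 9), cursors c1@2 c2@6 c3@8, authorship .1...2.3.
After op 3 (move_left): buffer="xrdbxrrrg" (len 9), cursors c1@1 c2@5 c3@7, authorship .1...2.3.
After op 4 (delete): buffer="rdbrrg" (len 6), cursors c1@0 c2@3 c3@4, authorship 1..23.
After op 5 (move_left): buffer="rdbrrg" (len 6), cursors c1@0 c2@2 c3@3, authorship 1..23.
After op 6 (insert('x')): buffer="xrdxbxrrg" (len 9), cursors c1@1 c2@4 c3@6, authorship 11.2.323.
After op 7 (insert('y')): buffer="xyrdxybxyrrg" (len 12), cursors c1@2 c2@6 c3@9, authorship 111.22.3323.
After op 8 (insert('q')): buffer="xyqrdxyqbxyqrrg" (len 15), cursors c1@3 c2@8 c3@12, authorship 1111.222.33323.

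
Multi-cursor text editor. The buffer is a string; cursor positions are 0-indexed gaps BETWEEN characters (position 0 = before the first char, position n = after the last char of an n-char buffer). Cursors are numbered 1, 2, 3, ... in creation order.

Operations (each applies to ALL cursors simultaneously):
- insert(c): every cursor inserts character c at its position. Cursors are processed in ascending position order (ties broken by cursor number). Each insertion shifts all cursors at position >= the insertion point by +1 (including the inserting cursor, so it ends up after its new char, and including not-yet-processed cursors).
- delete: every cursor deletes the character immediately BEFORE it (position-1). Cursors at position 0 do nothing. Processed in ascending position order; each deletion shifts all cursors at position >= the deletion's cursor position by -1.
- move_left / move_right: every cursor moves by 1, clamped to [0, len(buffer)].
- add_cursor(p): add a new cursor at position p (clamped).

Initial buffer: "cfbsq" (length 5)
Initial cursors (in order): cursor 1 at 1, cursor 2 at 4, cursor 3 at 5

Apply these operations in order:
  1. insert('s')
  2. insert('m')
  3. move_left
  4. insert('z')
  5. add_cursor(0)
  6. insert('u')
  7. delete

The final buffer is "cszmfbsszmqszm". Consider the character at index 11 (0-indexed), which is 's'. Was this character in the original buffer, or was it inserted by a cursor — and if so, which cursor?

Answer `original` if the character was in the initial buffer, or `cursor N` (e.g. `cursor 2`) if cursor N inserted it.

After op 1 (insert('s')): buffer="csfbssqs" (len 8), cursors c1@2 c2@6 c3@8, authorship .1...2.3
After op 2 (insert('m')): buffer="csmfbssmqsm" (len 11), cursors c1@3 c2@8 c3@11, authorship .11...22.33
After op 3 (move_left): buffer="csmfbssmqsm" (len 11), cursors c1@2 c2@7 c3@10, authorship .11...22.33
After op 4 (insert('z')): buffer="cszmfbsszmqszm" (len 14), cursors c1@3 c2@9 c3@13, authorship .111...222.333
After op 5 (add_cursor(0)): buffer="cszmfbsszmqszm" (len 14), cursors c4@0 c1@3 c2@9 c3@13, authorship .111...222.333
After op 6 (insert('u')): buffer="ucszumfbsszumqszum" (len 18), cursors c4@1 c1@5 c2@12 c3@17, authorship 4.1111...2222.3333
After op 7 (delete): buffer="cszmfbsszmqszm" (len 14), cursors c4@0 c1@3 c2@9 c3@13, authorship .111...222.333
Authorship (.=original, N=cursor N): . 1 1 1 . . . 2 2 2 . 3 3 3
Index 11: author = 3

Answer: cursor 3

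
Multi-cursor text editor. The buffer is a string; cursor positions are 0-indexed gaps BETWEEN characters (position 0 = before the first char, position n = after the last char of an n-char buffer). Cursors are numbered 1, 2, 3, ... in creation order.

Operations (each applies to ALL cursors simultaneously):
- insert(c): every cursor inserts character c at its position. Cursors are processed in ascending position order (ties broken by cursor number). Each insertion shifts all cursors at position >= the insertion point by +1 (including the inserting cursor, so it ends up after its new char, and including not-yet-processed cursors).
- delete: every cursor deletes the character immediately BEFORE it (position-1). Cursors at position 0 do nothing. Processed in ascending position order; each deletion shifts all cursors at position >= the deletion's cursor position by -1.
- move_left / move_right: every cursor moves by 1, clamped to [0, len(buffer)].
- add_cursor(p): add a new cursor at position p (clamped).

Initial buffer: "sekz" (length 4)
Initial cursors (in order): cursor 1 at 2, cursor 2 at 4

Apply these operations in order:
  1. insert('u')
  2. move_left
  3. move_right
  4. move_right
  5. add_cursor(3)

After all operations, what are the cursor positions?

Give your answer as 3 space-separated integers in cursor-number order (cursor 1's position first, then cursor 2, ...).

After op 1 (insert('u')): buffer="seukzu" (len 6), cursors c1@3 c2@6, authorship ..1..2
After op 2 (move_left): buffer="seukzu" (len 6), cursors c1@2 c2@5, authorship ..1..2
After op 3 (move_right): buffer="seukzu" (len 6), cursors c1@3 c2@6, authorship ..1..2
After op 4 (move_right): buffer="seukzu" (len 6), cursors c1@4 c2@6, authorship ..1..2
After op 5 (add_cursor(3)): buffer="seukzu" (len 6), cursors c3@3 c1@4 c2@6, authorship ..1..2

Answer: 4 6 3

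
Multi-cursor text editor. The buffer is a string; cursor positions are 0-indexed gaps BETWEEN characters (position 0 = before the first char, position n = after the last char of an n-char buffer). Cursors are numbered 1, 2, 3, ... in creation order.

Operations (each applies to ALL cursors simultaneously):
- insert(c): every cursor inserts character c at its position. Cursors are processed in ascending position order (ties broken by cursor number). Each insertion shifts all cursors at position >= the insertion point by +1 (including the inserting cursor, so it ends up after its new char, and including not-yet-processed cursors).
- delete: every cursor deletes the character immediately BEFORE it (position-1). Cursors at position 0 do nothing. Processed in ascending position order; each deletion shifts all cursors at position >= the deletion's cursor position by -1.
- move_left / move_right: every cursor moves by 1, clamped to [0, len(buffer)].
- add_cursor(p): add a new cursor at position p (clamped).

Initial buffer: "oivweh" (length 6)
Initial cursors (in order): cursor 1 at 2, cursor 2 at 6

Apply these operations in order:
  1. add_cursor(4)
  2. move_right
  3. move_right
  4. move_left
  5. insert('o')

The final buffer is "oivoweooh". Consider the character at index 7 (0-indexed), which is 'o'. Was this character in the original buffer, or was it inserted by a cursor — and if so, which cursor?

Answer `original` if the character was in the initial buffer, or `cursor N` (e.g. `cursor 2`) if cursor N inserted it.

Answer: cursor 3

Derivation:
After op 1 (add_cursor(4)): buffer="oivweh" (len 6), cursors c1@2 c3@4 c2@6, authorship ......
After op 2 (move_right): buffer="oivweh" (len 6), cursors c1@3 c3@5 c2@6, authorship ......
After op 3 (move_right): buffer="oivweh" (len 6), cursors c1@4 c2@6 c3@6, authorship ......
After op 4 (move_left): buffer="oivweh" (len 6), cursors c1@3 c2@5 c3@5, authorship ......
After op 5 (insert('o')): buffer="oivoweooh" (len 9), cursors c1@4 c2@8 c3@8, authorship ...1..23.
Authorship (.=original, N=cursor N): . . . 1 . . 2 3 .
Index 7: author = 3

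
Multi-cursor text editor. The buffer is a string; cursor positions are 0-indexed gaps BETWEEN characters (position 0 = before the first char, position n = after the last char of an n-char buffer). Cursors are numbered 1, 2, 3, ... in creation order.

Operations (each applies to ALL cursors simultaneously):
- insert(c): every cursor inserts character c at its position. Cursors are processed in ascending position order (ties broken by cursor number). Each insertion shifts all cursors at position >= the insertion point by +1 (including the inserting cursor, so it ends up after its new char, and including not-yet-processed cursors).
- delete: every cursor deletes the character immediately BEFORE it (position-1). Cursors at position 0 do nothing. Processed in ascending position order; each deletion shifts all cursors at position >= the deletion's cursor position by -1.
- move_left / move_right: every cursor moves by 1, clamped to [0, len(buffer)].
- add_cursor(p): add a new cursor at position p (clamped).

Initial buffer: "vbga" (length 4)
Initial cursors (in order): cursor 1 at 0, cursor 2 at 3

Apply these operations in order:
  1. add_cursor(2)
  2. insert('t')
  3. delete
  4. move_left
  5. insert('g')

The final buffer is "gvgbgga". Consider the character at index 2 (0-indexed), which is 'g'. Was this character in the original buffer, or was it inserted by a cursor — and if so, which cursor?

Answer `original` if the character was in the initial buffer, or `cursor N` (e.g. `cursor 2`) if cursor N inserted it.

Answer: cursor 3

Derivation:
After op 1 (add_cursor(2)): buffer="vbga" (len 4), cursors c1@0 c3@2 c2@3, authorship ....
After op 2 (insert('t')): buffer="tvbtgta" (len 7), cursors c1@1 c3@4 c2@6, authorship 1..3.2.
After op 3 (delete): buffer="vbga" (len 4), cursors c1@0 c3@2 c2@3, authorship ....
After op 4 (move_left): buffer="vbga" (len 4), cursors c1@0 c3@1 c2@2, authorship ....
After op 5 (insert('g')): buffer="gvgbgga" (len 7), cursors c1@1 c3@3 c2@5, authorship 1.3.2..
Authorship (.=original, N=cursor N): 1 . 3 . 2 . .
Index 2: author = 3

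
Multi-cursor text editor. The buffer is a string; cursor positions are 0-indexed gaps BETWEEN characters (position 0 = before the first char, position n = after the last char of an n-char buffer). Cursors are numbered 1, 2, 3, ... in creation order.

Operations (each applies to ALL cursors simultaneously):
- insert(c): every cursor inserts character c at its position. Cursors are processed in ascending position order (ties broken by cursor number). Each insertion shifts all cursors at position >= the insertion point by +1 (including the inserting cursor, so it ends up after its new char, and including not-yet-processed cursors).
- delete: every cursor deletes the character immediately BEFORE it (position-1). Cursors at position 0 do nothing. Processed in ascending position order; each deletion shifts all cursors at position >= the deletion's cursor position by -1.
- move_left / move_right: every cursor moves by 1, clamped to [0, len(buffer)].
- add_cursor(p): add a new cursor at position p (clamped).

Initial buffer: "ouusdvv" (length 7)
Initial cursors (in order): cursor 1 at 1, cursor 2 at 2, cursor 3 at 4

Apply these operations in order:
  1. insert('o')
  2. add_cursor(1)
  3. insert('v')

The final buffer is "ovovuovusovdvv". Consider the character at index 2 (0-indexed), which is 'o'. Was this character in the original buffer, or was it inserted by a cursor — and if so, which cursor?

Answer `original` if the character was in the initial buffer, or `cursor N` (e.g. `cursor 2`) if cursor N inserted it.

Answer: cursor 1

Derivation:
After op 1 (insert('o')): buffer="oouousodvv" (len 10), cursors c1@2 c2@4 c3@7, authorship .1.2..3...
After op 2 (add_cursor(1)): buffer="oouousodvv" (len 10), cursors c4@1 c1@2 c2@4 c3@7, authorship .1.2..3...
After op 3 (insert('v')): buffer="ovovuovusovdvv" (len 14), cursors c4@2 c1@4 c2@7 c3@11, authorship .411.22..33...
Authorship (.=original, N=cursor N): . 4 1 1 . 2 2 . . 3 3 . . .
Index 2: author = 1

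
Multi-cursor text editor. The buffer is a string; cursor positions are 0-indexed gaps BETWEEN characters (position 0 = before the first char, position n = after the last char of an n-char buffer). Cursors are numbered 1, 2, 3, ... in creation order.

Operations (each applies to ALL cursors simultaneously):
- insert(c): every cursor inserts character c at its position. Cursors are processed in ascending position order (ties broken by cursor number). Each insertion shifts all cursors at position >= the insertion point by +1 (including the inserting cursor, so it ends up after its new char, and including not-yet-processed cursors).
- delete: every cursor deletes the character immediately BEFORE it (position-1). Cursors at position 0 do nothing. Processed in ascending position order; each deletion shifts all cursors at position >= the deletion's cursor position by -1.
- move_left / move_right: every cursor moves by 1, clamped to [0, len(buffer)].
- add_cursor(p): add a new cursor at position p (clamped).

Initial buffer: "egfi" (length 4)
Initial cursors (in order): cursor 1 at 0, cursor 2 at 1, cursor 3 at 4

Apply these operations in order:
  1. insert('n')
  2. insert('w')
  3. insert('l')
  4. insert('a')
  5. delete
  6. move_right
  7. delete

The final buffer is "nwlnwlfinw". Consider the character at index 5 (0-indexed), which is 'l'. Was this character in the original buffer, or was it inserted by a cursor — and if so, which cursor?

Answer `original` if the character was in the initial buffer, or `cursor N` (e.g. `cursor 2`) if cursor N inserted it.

Answer: cursor 2

Derivation:
After op 1 (insert('n')): buffer="nengfin" (len 7), cursors c1@1 c2@3 c3@7, authorship 1.2...3
After op 2 (insert('w')): buffer="nwenwgfinw" (len 10), cursors c1@2 c2@5 c3@10, authorship 11.22...33
After op 3 (insert('l')): buffer="nwlenwlgfinwl" (len 13), cursors c1@3 c2@7 c3@13, authorship 111.222...333
After op 4 (insert('a')): buffer="nwlaenwlagfinwla" (len 16), cursors c1@4 c2@9 c3@16, authorship 1111.2222...3333
After op 5 (delete): buffer="nwlenwlgfinwl" (len 13), cursors c1@3 c2@7 c3@13, authorship 111.222...333
After op 6 (move_right): buffer="nwlenwlgfinwl" (len 13), cursors c1@4 c2@8 c3@13, authorship 111.222...333
After op 7 (delete): buffer="nwlnwlfinw" (len 10), cursors c1@3 c2@6 c3@10, authorship 111222..33
Authorship (.=original, N=cursor N): 1 1 1 2 2 2 . . 3 3
Index 5: author = 2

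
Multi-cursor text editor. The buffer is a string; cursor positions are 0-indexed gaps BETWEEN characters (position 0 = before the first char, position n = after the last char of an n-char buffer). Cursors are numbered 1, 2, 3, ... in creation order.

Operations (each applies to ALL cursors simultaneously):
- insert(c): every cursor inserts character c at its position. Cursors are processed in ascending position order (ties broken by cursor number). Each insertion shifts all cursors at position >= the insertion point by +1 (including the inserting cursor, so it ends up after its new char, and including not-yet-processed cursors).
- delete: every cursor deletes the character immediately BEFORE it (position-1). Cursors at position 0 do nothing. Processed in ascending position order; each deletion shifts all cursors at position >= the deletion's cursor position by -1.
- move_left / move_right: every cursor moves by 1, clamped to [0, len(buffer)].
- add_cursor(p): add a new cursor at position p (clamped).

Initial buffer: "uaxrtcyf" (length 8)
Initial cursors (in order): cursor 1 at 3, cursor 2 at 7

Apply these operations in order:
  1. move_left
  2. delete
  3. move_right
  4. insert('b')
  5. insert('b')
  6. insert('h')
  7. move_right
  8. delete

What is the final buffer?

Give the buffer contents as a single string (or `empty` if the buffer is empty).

Answer: uxbbhtybbh

Derivation:
After op 1 (move_left): buffer="uaxrtcyf" (len 8), cursors c1@2 c2@6, authorship ........
After op 2 (delete): buffer="uxrtyf" (len 6), cursors c1@1 c2@4, authorship ......
After op 3 (move_right): buffer="uxrtyf" (len 6), cursors c1@2 c2@5, authorship ......
After op 4 (insert('b')): buffer="uxbrtybf" (len 8), cursors c1@3 c2@7, authorship ..1...2.
After op 5 (insert('b')): buffer="uxbbrtybbf" (len 10), cursors c1@4 c2@9, authorship ..11...22.
After op 6 (insert('h')): buffer="uxbbhrtybbhf" (len 12), cursors c1@5 c2@11, authorship ..111...222.
After op 7 (move_right): buffer="uxbbhrtybbhf" (len 12), cursors c1@6 c2@12, authorship ..111...222.
After op 8 (delete): buffer="uxbbhtybbh" (len 10), cursors c1@5 c2@10, authorship ..111..222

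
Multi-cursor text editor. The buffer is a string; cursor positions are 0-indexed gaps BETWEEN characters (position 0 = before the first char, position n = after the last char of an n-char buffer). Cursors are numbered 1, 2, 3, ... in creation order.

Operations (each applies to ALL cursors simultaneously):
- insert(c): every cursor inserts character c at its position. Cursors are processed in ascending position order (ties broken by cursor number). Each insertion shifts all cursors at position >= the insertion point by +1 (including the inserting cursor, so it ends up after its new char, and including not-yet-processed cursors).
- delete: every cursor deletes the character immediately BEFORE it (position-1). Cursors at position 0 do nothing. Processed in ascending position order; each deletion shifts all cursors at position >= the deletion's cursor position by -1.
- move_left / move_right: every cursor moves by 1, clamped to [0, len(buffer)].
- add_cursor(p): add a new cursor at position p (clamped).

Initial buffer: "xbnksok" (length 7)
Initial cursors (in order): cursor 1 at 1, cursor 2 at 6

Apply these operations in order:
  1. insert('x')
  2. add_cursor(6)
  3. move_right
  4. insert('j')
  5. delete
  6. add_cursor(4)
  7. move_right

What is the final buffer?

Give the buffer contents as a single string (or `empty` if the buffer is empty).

Answer: xxbnksoxk

Derivation:
After op 1 (insert('x')): buffer="xxbnksoxk" (len 9), cursors c1@2 c2@8, authorship .1.....2.
After op 2 (add_cursor(6)): buffer="xxbnksoxk" (len 9), cursors c1@2 c3@6 c2@8, authorship .1.....2.
After op 3 (move_right): buffer="xxbnksoxk" (len 9), cursors c1@3 c3@7 c2@9, authorship .1.....2.
After op 4 (insert('j')): buffer="xxbjnksojxkj" (len 12), cursors c1@4 c3@9 c2@12, authorship .1.1....32.2
After op 5 (delete): buffer="xxbnksoxk" (len 9), cursors c1@3 c3@7 c2@9, authorship .1.....2.
After op 6 (add_cursor(4)): buffer="xxbnksoxk" (len 9), cursors c1@3 c4@4 c3@7 c2@9, authorship .1.....2.
After op 7 (move_right): buffer="xxbnksoxk" (len 9), cursors c1@4 c4@5 c3@8 c2@9, authorship .1.....2.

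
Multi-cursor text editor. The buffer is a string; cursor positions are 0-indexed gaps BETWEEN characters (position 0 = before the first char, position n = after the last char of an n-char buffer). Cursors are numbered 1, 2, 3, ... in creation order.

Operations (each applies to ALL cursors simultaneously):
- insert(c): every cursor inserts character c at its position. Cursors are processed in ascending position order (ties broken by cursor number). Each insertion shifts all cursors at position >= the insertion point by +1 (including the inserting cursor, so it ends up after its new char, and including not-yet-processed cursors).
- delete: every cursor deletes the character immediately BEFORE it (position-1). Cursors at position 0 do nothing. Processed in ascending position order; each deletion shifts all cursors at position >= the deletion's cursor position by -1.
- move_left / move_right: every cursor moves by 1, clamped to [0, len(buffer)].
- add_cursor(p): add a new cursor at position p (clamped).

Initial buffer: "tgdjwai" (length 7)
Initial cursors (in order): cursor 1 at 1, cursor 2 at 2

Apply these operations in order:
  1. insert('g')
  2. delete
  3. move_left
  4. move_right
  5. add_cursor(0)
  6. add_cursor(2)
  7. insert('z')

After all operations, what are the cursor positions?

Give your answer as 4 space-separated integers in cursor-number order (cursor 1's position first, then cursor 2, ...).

Answer: 3 6 1 6

Derivation:
After op 1 (insert('g')): buffer="tgggdjwai" (len 9), cursors c1@2 c2@4, authorship .1.2.....
After op 2 (delete): buffer="tgdjwai" (len 7), cursors c1@1 c2@2, authorship .......
After op 3 (move_left): buffer="tgdjwai" (len 7), cursors c1@0 c2@1, authorship .......
After op 4 (move_right): buffer="tgdjwai" (len 7), cursors c1@1 c2@2, authorship .......
After op 5 (add_cursor(0)): buffer="tgdjwai" (len 7), cursors c3@0 c1@1 c2@2, authorship .......
After op 6 (add_cursor(2)): buffer="tgdjwai" (len 7), cursors c3@0 c1@1 c2@2 c4@2, authorship .......
After op 7 (insert('z')): buffer="ztzgzzdjwai" (len 11), cursors c3@1 c1@3 c2@6 c4@6, authorship 3.1.24.....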